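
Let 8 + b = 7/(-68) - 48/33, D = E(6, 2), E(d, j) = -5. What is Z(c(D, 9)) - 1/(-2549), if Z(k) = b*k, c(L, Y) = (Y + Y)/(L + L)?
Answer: 164008949/9533260 ≈ 17.204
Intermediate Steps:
D = -5
b = -7149/748 (b = -8 + (7/(-68) - 48/33) = -8 + (7*(-1/68) - 48*1/33) = -8 + (-7/68 - 16/11) = -8 - 1165/748 = -7149/748 ≈ -9.5575)
c(L, Y) = Y/L (c(L, Y) = (2*Y)/((2*L)) = (2*Y)*(1/(2*L)) = Y/L)
Z(k) = -7149*k/748
Z(c(D, 9)) - 1/(-2549) = -64341/(748*(-5)) - 1/(-2549) = -64341*(-1)/(748*5) - 1*(-1/2549) = -7149/748*(-9/5) + 1/2549 = 64341/3740 + 1/2549 = 164008949/9533260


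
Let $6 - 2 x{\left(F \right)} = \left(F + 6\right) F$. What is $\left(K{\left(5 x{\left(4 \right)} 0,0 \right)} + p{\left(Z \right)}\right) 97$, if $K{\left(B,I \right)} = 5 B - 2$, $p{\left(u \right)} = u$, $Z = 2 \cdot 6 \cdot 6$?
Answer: $6790$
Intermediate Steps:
$x{\left(F \right)} = 3 - \frac{F \left(6 + F\right)}{2}$ ($x{\left(F \right)} = 3 - \frac{\left(F + 6\right) F}{2} = 3 - \frac{\left(6 + F\right) F}{2} = 3 - \frac{F \left(6 + F\right)}{2}$)
$Z = 72$ ($Z = 12 \cdot 6 = 72$)
$K{\left(B,I \right)} = -2 + 5 B$
$\left(K{\left(5 x{\left(4 \right)} 0,0 \right)} + p{\left(Z \right)}\right) 97 = \left(\left(-2 + 5 \cdot 5 \left(3 - 12 - \frac{4^{2}}{2}\right) 0\right) + 72\right) 97 = \left(\left(-2 + 5 \cdot 5 \left(3 - 12 - 8\right) 0\right) + 72\right) 97 = \left(\left(-2 + 5 \cdot 5 \left(-17\right) 0\right) + 72\right) 97 = \left(\left(-2 + 5 \left(\left(-85\right) 0\right)\right) + 72\right) 97 = \left(\left(-2 + 5 \cdot 0\right) + 72\right) 97 = \left(\left(-2 + 0\right) + 72\right) 97 = \left(-2 + 72\right) 97 = 70 \cdot 97 = 6790$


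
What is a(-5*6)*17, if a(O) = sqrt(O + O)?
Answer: 34*I*sqrt(15) ≈ 131.68*I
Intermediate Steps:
a(O) = sqrt(2)*sqrt(O) (a(O) = sqrt(2*O) = sqrt(2)*sqrt(O))
a(-5*6)*17 = (sqrt(2)*sqrt(-5*6))*17 = (sqrt(2)*sqrt(-30))*17 = (sqrt(2)*(I*sqrt(30)))*17 = (2*I*sqrt(15))*17 = 34*I*sqrt(15)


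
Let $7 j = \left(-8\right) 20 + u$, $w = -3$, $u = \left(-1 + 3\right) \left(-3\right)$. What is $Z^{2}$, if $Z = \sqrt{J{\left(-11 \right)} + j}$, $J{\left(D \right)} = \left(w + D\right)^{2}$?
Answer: $\frac{1206}{7} \approx 172.29$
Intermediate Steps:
$u = -6$ ($u = 2 \left(-3\right) = -6$)
$j = - \frac{166}{7}$ ($j = \frac{\left(-8\right) 20 - 6}{7} = \frac{-160 - 6}{7} = \frac{1}{7} \left(-166\right) = - \frac{166}{7} \approx -23.714$)
$J{\left(D \right)} = \left(-3 + D\right)^{2}$
$Z = \frac{3 \sqrt{938}}{7}$ ($Z = \sqrt{\left(-3 - 11\right)^{2} - \frac{166}{7}} = \sqrt{\left(-14\right)^{2} - \frac{166}{7}} = \sqrt{196 - \frac{166}{7}} = \sqrt{\frac{1206}{7}} = \frac{3 \sqrt{938}}{7} \approx 13.126$)
$Z^{2} = \left(\frac{3 \sqrt{938}}{7}\right)^{2} = \frac{1206}{7}$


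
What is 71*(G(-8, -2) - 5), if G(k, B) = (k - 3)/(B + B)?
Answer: -639/4 ≈ -159.75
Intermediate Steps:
G(k, B) = (-3 + k)/(2*B) (G(k, B) = (-3 + k)/((2*B)) = (-3 + k)*(1/(2*B)) = (-3 + k)/(2*B))
71*(G(-8, -2) - 5) = 71*((1/2)*(-3 - 8)/(-2) - 5) = 71*((1/2)*(-1/2)*(-11) - 5) = 71*(11/4 - 5) = 71*(-9/4) = -639/4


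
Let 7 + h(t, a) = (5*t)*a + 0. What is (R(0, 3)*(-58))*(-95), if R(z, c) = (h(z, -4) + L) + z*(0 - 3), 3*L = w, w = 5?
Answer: -88160/3 ≈ -29387.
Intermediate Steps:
h(t, a) = -7 + 5*a*t (h(t, a) = -7 + ((5*t)*a + 0) = -7 + (5*a*t + 0) = -7 + 5*a*t)
L = 5/3 (L = (1/3)*5 = 5/3 ≈ 1.6667)
R(z, c) = -16/3 - 23*z (R(z, c) = ((-7 + 5*(-4)*z) + 5/3) + z*(0 - 3) = ((-7 - 20*z) + 5/3) + z*(-3) = (-16/3 - 20*z) - 3*z = -16/3 - 23*z)
(R(0, 3)*(-58))*(-95) = ((-16/3 - 23*0)*(-58))*(-95) = ((-16/3 + 0)*(-58))*(-95) = -16/3*(-58)*(-95) = (928/3)*(-95) = -88160/3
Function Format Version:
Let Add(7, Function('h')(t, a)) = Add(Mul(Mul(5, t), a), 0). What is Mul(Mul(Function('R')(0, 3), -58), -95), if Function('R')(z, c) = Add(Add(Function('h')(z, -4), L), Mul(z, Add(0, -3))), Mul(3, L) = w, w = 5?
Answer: Rational(-88160, 3) ≈ -29387.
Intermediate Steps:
Function('h')(t, a) = Add(-7, Mul(5, a, t)) (Function('h')(t, a) = Add(-7, Add(Mul(Mul(5, t), a), 0)) = Add(-7, Add(Mul(5, a, t), 0)) = Add(-7, Mul(5, a, t)))
L = Rational(5, 3) (L = Mul(Rational(1, 3), 5) = Rational(5, 3) ≈ 1.6667)
Function('R')(z, c) = Add(Rational(-16, 3), Mul(-23, z)) (Function('R')(z, c) = Add(Add(Add(-7, Mul(5, -4, z)), Rational(5, 3)), Mul(z, Add(0, -3))) = Add(Add(Add(-7, Mul(-20, z)), Rational(5, 3)), Mul(z, -3)) = Add(Add(Rational(-16, 3), Mul(-20, z)), Mul(-3, z)) = Add(Rational(-16, 3), Mul(-23, z)))
Mul(Mul(Function('R')(0, 3), -58), -95) = Mul(Mul(Add(Rational(-16, 3), Mul(-23, 0)), -58), -95) = Mul(Mul(Add(Rational(-16, 3), 0), -58), -95) = Mul(Mul(Rational(-16, 3), -58), -95) = Mul(Rational(928, 3), -95) = Rational(-88160, 3)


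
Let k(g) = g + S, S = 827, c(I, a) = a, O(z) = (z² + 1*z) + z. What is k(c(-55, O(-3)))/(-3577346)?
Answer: -415/1788673 ≈ -0.00023202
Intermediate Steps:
O(z) = z² + 2*z (O(z) = (z² + z) + z = (z + z²) + z = z² + 2*z)
k(g) = 827 + g (k(g) = g + 827 = 827 + g)
k(c(-55, O(-3)))/(-3577346) = (827 - 3*(2 - 3))/(-3577346) = (827 - 3*(-1))*(-1/3577346) = (827 + 3)*(-1/3577346) = 830*(-1/3577346) = -415/1788673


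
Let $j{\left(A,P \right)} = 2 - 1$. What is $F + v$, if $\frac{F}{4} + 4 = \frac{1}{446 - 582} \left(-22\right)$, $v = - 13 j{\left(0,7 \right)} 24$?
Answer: $- \frac{5565}{17} \approx -327.35$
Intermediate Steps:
$j{\left(A,P \right)} = 1$
$v = -312$ ($v = \left(-13\right) 1 \cdot 24 = \left(-13\right) 24 = -312$)
$F = - \frac{261}{17}$ ($F = -16 + 4 \frac{1}{446 - 582} \left(-22\right) = -16 + 4 \frac{1}{-136} \left(-22\right) = -16 + 4 \left(\left(- \frac{1}{136}\right) \left(-22\right)\right) = -16 + 4 \cdot \frac{11}{68} = -16 + \frac{11}{17} = - \frac{261}{17} \approx -15.353$)
$F + v = - \frac{261}{17} - 312 = - \frac{5565}{17}$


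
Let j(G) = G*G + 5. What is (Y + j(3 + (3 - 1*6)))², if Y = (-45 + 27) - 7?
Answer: 400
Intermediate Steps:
j(G) = 5 + G² (j(G) = G² + 5 = 5 + G²)
Y = -25 (Y = -18 - 7 = -25)
(Y + j(3 + (3 - 1*6)))² = (-25 + (5 + (3 + (3 - 1*6))²))² = (-25 + (5 + (3 + (3 - 6))²))² = (-25 + (5 + (3 - 3)²))² = (-25 + (5 + 0²))² = (-25 + (5 + 0))² = (-25 + 5)² = (-20)² = 400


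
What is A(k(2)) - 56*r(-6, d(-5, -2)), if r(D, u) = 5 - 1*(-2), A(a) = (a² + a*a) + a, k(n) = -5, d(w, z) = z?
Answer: -347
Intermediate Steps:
A(a) = a + 2*a² (A(a) = (a² + a²) + a = 2*a² + a = a + 2*a²)
r(D, u) = 7 (r(D, u) = 5 + 2 = 7)
A(k(2)) - 56*r(-6, d(-5, -2)) = -5*(1 + 2*(-5)) - 56*7 = -5*(1 - 10) - 392 = -5*(-9) - 392 = 45 - 392 = -347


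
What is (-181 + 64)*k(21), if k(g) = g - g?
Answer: 0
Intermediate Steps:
k(g) = 0
(-181 + 64)*k(21) = (-181 + 64)*0 = -117*0 = 0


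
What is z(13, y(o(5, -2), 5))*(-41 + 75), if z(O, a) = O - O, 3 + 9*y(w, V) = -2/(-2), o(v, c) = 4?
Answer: 0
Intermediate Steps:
y(w, V) = -2/9 (y(w, V) = -⅓ + (-2/(-2))/9 = -⅓ + (-2*(-½))/9 = -⅓ + (⅑)*1 = -⅓ + ⅑ = -2/9)
z(O, a) = 0
z(13, y(o(5, -2), 5))*(-41 + 75) = 0*(-41 + 75) = 0*34 = 0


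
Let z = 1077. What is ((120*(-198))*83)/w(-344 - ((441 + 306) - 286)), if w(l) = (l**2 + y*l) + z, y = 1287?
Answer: 1972080/386933 ≈ 5.0967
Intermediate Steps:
w(l) = 1077 + l**2 + 1287*l (w(l) = (l**2 + 1287*l) + 1077 = 1077 + l**2 + 1287*l)
((120*(-198))*83)/w(-344 - ((441 + 306) - 286)) = ((120*(-198))*83)/(1077 + (-344 - ((441 + 306) - 286))**2 + 1287*(-344 - ((441 + 306) - 286))) = (-23760*83)/(1077 + (-344 - (747 - 286))**2 + 1287*(-344 - (747 - 286))) = -1972080/(1077 + (-344 - 1*461)**2 + 1287*(-344 - 1*461)) = -1972080/(1077 + (-344 - 461)**2 + 1287*(-344 - 461)) = -1972080/(1077 + (-805)**2 + 1287*(-805)) = -1972080/(1077 + 648025 - 1036035) = -1972080/(-386933) = -1972080*(-1/386933) = 1972080/386933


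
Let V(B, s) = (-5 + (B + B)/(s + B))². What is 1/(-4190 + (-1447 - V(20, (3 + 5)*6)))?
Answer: -289/1634718 ≈ -0.00017679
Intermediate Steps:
V(B, s) = (-5 + 2*B/(B + s))² (V(B, s) = (-5 + (2*B)/(B + s))² = (-5 + 2*B/(B + s))²)
1/(-4190 + (-1447 - V(20, (3 + 5)*6))) = 1/(-4190 + (-1447 - (3*20 + 5*((3 + 5)*6))²/(20 + (3 + 5)*6)²)) = 1/(-4190 + (-1447 - (60 + 5*(8*6))²/(20 + 8*6)²)) = 1/(-4190 + (-1447 - (60 + 5*48)²/(20 + 48)²)) = 1/(-4190 + (-1447 - (60 + 240)²/68²)) = 1/(-4190 + (-1447 - 300²/4624)) = 1/(-4190 + (-1447 - 90000/4624)) = 1/(-4190 + (-1447 - 1*5625/289)) = 1/(-4190 + (-1447 - 5625/289)) = 1/(-4190 - 423808/289) = 1/(-1634718/289) = -289/1634718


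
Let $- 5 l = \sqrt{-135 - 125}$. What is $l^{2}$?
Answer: $- \frac{52}{5} \approx -10.4$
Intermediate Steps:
$l = - \frac{2 i \sqrt{65}}{5}$ ($l = - \frac{\sqrt{-135 - 125}}{5} = - \frac{\sqrt{-260}}{5} = - \frac{2 i \sqrt{65}}{5} \approx - 3.2249 i$)
$l^{2} = \left(- \frac{2 i \sqrt{65}}{5}\right)^{2} = - \frac{52}{5}$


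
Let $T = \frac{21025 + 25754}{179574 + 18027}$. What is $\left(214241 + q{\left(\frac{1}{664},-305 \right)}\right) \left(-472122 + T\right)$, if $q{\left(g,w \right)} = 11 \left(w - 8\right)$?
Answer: $- \frac{6555236878866438}{65867} \approx -9.9522 \cdot 10^{10}$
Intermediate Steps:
$T = \frac{15593}{65867}$ ($T = \frac{46779}{197601} = 46779 \cdot \frac{1}{197601} = \frac{15593}{65867} \approx 0.23673$)
$q{\left(g,w \right)} = -88 + 11 w$ ($q{\left(g,w \right)} = 11 \left(-8 + w\right) = -88 + 11 w$)
$\left(214241 + q{\left(\frac{1}{664},-305 \right)}\right) \left(-472122 + T\right) = \left(214241 + \left(-88 + 11 \left(-305\right)\right)\right) \left(-472122 + \frac{15593}{65867}\right) = \left(214241 - 3443\right) \left(- \frac{31097244181}{65867}\right) = 210798 \left(- \frac{31097244181}{65867}\right) = - \frac{6555236878866438}{65867}$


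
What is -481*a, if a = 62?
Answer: -29822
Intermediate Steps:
-481*a = -481*62 = -1*29822 = -29822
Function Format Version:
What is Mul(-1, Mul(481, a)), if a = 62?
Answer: -29822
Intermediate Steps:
Mul(-1, Mul(481, a)) = Mul(-1, Mul(481, 62)) = Mul(-1, 29822) = -29822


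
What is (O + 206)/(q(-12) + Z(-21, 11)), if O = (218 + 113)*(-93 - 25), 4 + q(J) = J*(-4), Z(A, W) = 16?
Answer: -9713/15 ≈ -647.53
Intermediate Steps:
q(J) = -4 - 4*J (q(J) = -4 + J*(-4) = -4 - 4*J)
O = -39058 (O = 331*(-118) = -39058)
(O + 206)/(q(-12) + Z(-21, 11)) = (-39058 + 206)/((-4 - 4*(-12)) + 16) = -38852/((-4 + 48) + 16) = -38852/(44 + 16) = -38852/60 = -38852*1/60 = -9713/15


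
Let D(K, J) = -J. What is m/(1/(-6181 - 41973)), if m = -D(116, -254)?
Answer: 12231116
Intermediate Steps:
m = -254 (m = -(-1)*(-254) = -1*254 = -254)
m/(1/(-6181 - 41973)) = -254/(1/(-6181 - 41973)) = -254/(1/(-48154)) = -254/(-1/48154) = -254*(-48154) = 12231116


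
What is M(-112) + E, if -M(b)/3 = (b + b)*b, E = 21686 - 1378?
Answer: -54956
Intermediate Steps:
E = 20308
M(b) = -6*b² (M(b) = -3*(b + b)*b = -3*2*b*b = -6*b²)
M(-112) + E = -6*(-112)² + 20308 = -6*12544 + 20308 = -75264 + 20308 = -54956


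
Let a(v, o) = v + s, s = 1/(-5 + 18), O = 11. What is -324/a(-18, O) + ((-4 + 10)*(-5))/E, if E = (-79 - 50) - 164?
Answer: 1241106/68269 ≈ 18.180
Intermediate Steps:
E = -293 (E = -129 - 164 = -293)
s = 1/13 ≈ 0.076923
a(v, o) = 1/13 + v (a(v, o) = v + 1/13 = 1/13 + v)
-324/a(-18, O) + ((-4 + 10)*(-5))/E = -324/(1/13 - 18) + ((-4 + 10)*(-5))/(-293) = -324/(-233/13) + (6*(-5))*(-1/293) = -324*(-13/233) - 30*(-1/293) = 4212/233 + 30/293 = 1241106/68269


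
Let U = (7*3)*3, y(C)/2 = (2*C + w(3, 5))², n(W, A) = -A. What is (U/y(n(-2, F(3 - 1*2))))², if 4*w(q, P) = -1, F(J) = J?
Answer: 3136/81 ≈ 38.716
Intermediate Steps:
w(q, P) = -¼ (w(q, P) = (¼)*(-1) = -¼)
y(C) = 2*(-¼ + 2*C)² (y(C) = 2*(2*C - ¼)² = 2*(-¼ + 2*C)²)
U = 63 (U = 21*3 = 63)
(U/y(n(-2, F(3 - 1*2))))² = (63/(((-1 + 8*(-(3 - 1*2)))²/8)))² = (63/(((-1 + 8*(-(3 - 2)))²/8)))² = (63/(((-1 + 8*(-1*1))²/8)))² = (63/(((-1 + 8*(-1))²/8)))² = (63/(((-1 - 8)²/8)))² = (63/(((⅛)*(-9)²)))² = (63/(((⅛)*81)))² = (63/(81/8))² = (63*(8/81))² = (56/9)² = 3136/81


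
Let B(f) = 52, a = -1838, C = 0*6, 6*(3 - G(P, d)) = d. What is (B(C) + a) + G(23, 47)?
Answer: -10745/6 ≈ -1790.8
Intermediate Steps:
G(P, d) = 3 - d/6
C = 0
(B(C) + a) + G(23, 47) = (52 - 1838) + (3 - ⅙*47) = -1786 + (3 - 47/6) = -1786 - 29/6 = -10745/6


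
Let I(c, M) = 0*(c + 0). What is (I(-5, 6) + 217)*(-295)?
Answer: -64015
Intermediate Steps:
I(c, M) = 0 (I(c, M) = 0*c = 0)
(I(-5, 6) + 217)*(-295) = (0 + 217)*(-295) = 217*(-295) = -64015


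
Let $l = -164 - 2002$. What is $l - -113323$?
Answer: $111157$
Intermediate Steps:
$l = -2166$ ($l = -164 - 2002 = -2166$)
$l - -113323 = -2166 - -113323 = -2166 + 113323 = 111157$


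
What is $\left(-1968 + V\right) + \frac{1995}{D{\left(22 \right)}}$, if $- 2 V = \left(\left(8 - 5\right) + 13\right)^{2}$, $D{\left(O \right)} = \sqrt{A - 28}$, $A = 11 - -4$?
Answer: $-2096 - \frac{1995 i \sqrt{13}}{13} \approx -2096.0 - 553.31 i$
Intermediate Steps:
$A = 15$ ($A = 11 + 4 = 15$)
$D{\left(O \right)} = i \sqrt{13}$ ($D{\left(O \right)} = \sqrt{15 - 28} = \sqrt{-13} = i \sqrt{13}$)
$V = -128$ ($V = - \frac{\left(\left(8 - 5\right) + 13\right)^{2}}{2} = - \frac{\left(3 + 13\right)^{2}}{2} = - \frac{16^{2}}{2} = \left(- \frac{1}{2}\right) 256 = -128$)
$\left(-1968 + V\right) + \frac{1995}{D{\left(22 \right)}} = \left(-1968 - 128\right) + \frac{1995}{i \sqrt{13}} = -2096 + 1995 \left(- \frac{i \sqrt{13}}{13}\right) = -2096 - \frac{1995 i \sqrt{13}}{13}$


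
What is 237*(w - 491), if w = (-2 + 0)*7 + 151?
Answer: -83898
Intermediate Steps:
w = 137 (w = -2*7 + 151 = -14 + 151 = 137)
237*(w - 491) = 237*(137 - 491) = 237*(-354) = -83898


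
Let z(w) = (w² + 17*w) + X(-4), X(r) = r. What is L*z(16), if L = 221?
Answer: 115804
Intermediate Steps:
z(w) = -4 + w² + 17*w (z(w) = (w² + 17*w) - 4 = -4 + w² + 17*w)
L*z(16) = 221*(-4 + 16² + 17*16) = 221*(-4 + 256 + 272) = 221*524 = 115804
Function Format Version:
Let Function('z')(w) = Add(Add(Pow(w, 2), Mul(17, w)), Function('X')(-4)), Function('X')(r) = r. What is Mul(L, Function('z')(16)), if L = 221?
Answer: 115804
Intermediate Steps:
Function('z')(w) = Add(-4, Pow(w, 2), Mul(17, w)) (Function('z')(w) = Add(Add(Pow(w, 2), Mul(17, w)), -4) = Add(-4, Pow(w, 2), Mul(17, w)))
Mul(L, Function('z')(16)) = Mul(221, Add(-4, Pow(16, 2), Mul(17, 16))) = Mul(221, Add(-4, 256, 272)) = Mul(221, 524) = 115804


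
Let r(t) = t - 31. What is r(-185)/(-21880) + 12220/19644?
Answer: 8488022/13431585 ≈ 0.63194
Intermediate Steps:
r(t) = -31 + t
r(-185)/(-21880) + 12220/19644 = (-31 - 185)/(-21880) + 12220/19644 = -216*(-1/21880) + 12220*(1/19644) = 27/2735 + 3055/4911 = 8488022/13431585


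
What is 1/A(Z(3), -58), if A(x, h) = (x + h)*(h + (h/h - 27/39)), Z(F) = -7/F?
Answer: 13/45250 ≈ 0.00028729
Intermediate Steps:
A(x, h) = (4/13 + h)*(h + x) (A(x, h) = (h + x)*(h + (1 - 27*1/39)) = (h + x)*(h + (1 - 9/13)) = (h + x)*(h + 4/13) = (h + x)*(4/13 + h) = (4/13 + h)*(h + x))
1/A(Z(3), -58) = 1/((-58)² + (4/13)*(-58) + 4*(-7/3)/13 - (-406)/3) = 1/(3364 - 232/13 + 4*(-7*⅓)/13 - (-406)/3) = 1/(3364 - 232/13 + (4/13)*(-7/3) - 58*(-7/3)) = 1/(3364 - 232/13 - 28/39 + 406/3) = 1/(45250/13) = 13/45250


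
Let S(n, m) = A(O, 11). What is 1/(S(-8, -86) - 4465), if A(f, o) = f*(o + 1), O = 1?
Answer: -1/4453 ≈ -0.00022457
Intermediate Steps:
A(f, o) = f*(1 + o)
S(n, m) = 12 (S(n, m) = 1*(1 + 11) = 1*12 = 12)
1/(S(-8, -86) - 4465) = 1/(12 - 4465) = 1/(-4453) = -1/4453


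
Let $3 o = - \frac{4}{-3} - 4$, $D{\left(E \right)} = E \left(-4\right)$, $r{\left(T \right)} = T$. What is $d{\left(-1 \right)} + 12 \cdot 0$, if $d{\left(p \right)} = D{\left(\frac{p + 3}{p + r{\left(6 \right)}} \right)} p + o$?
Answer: $\frac{32}{45} \approx 0.71111$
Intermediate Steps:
$D{\left(E \right)} = - 4 E$
$o = - \frac{8}{9}$ ($o = \frac{- \frac{4}{-3} - 4}{3} = \frac{\left(-4\right) \left(- \frac{1}{3}\right) - 4}{3} = \frac{\frac{4}{3} - 4}{3} = \frac{1}{3} \left(- \frac{8}{3}\right) = - \frac{8}{9} \approx -0.88889$)
$d{\left(p \right)} = - \frac{8}{9} - \frac{4 p \left(3 + p\right)}{6 + p}$ ($d{\left(p \right)} = - 4 \frac{p + 3}{p + 6} p - \frac{8}{9} = - 4 \frac{3 + p}{6 + p} p - \frac{8}{9} = - \frac{4 \left(3 + p\right)}{6 + p} p - \frac{8}{9} = - \frac{4 p \left(3 + p\right)}{6 + p} - \frac{8}{9} = - \frac{8}{9} - \frac{4 p \left(3 + p\right)}{6 + p}$)
$d{\left(-1 \right)} + 12 \cdot 0 = \frac{4 \left(-12 - -29 - 9 \left(-1\right)^{2}\right)}{9 \left(6 - 1\right)} + 12 \cdot 0 = \frac{4 \left(-12 + 29 - 9\right)}{9 \cdot 5} + 0 = \frac{4}{9} \cdot \frac{1}{5} \left(-12 + 29 - 9\right) + 0 = \frac{4}{9} \cdot \frac{1}{5} \cdot 8 + 0 = \frac{32}{45} + 0 = \frac{32}{45}$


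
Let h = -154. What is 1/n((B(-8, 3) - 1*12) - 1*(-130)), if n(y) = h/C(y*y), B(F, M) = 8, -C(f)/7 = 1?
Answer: 1/22 ≈ 0.045455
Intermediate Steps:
C(f) = -7 (C(f) = -7*1 = -7)
n(y) = 22 (n(y) = -154/(-7) = -154*(-1/7) = 22)
1/n((B(-8, 3) - 1*12) - 1*(-130)) = 1/22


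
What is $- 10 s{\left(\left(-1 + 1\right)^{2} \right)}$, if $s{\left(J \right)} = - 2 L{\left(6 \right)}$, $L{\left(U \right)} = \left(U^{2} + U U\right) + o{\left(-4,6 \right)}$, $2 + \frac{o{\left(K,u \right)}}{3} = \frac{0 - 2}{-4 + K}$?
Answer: $1335$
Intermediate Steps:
$o{\left(K,u \right)} = -6 - \frac{6}{-4 + K}$ ($o{\left(K,u \right)} = -6 + 3 \frac{0 - 2}{-4 + K} = -6 + 3 \left(- \frac{2}{-4 + K}\right) = -6 - \frac{6}{-4 + K}$)
$L{\left(U \right)} = - \frac{21}{4} + 2 U^{2}$ ($L{\left(U \right)} = \left(U^{2} + U U\right) + \frac{6 \left(3 - -4\right)}{-4 - 4} = \left(U^{2} + U^{2}\right) + \frac{6 \left(3 + 4\right)}{-8} = 2 U^{2} + 6 \left(- \frac{1}{8}\right) 7 = 2 U^{2} - \frac{21}{4} = - \frac{21}{4} + 2 U^{2}$)
$s{\left(J \right)} = - \frac{267}{2}$ ($s{\left(J \right)} = - 2 \left(- \frac{21}{4} + 2 \cdot 6^{2}\right) = - 2 \left(- \frac{21}{4} + 2 \cdot 36\right) = - 2 \left(- \frac{21}{4} + 72\right) = \left(-2\right) \frac{267}{4} = - \frac{267}{2}$)
$- 10 s{\left(\left(-1 + 1\right)^{2} \right)} = \left(-10\right) \left(- \frac{267}{2}\right) = 1335$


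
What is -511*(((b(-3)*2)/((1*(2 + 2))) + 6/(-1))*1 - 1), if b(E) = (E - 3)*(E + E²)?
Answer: 12775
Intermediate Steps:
b(E) = (-3 + E)*(E + E²)
-511*(((b(-3)*2)/((1*(2 + 2))) + 6/(-1))*1 - 1) = -511*(((-3*(-3 + (-3)² - 2*(-3))*2)/((1*(2 + 2))) + 6/(-1))*1 - 1) = -511*(((-3*(-3 + 9 + 6)*2)/((1*4)) + 6*(-1))*1 - 1) = -511*(((-3*12*2)/4 - 6)*1 - 1) = -511*((-36*2*(¼) - 6)*1 - 1) = -511*((-72*¼ - 6)*1 - 1) = -511*((-18 - 6)*1 - 1) = -511*(-24*1 - 1) = -511*(-24 - 1) = -511*(-25) = 12775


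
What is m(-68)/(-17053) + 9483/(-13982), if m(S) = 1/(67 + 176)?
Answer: -39296418539/57939716178 ≈ -0.67823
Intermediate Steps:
m(S) = 1/243
m(-68)/(-17053) + 9483/(-13982) = (1/243)/(-17053) + 9483/(-13982) = (1/243)*(-1/17053) + 9483*(-1/13982) = -1/4143879 - 9483/13982 = -39296418539/57939716178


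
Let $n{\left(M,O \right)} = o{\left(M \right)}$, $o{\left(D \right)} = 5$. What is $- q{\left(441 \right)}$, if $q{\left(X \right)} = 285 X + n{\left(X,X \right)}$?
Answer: $-125690$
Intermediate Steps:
$n{\left(M,O \right)} = 5$
$q{\left(X \right)} = 5 + 285 X$ ($q{\left(X \right)} = 285 X + 5 = 5 + 285 X$)
$- q{\left(441 \right)} = - (5 + 285 \cdot 441) = - (5 + 125685) = \left(-1\right) 125690 = -125690$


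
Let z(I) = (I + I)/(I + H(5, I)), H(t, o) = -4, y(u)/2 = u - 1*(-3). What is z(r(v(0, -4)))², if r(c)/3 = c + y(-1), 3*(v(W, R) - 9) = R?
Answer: 4900/961 ≈ 5.0989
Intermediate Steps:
v(W, R) = 9 + R/3
y(u) = 6 + 2*u (y(u) = 2*(u - 1*(-3)) = 2*(u + 3) = 2*(3 + u) = 6 + 2*u)
r(c) = 12 + 3*c (r(c) = 3*(c + (6 + 2*(-1))) = 3*(c + (6 - 2)) = 3*(c + 4) = 3*(4 + c) = 12 + 3*c)
z(I) = 2*I/(-4 + I) (z(I) = (I + I)/(I - 4) = (2*I)/(-4 + I) = 2*I/(-4 + I))
z(r(v(0, -4)))² = (2*(12 + 3*(9 + (⅓)*(-4)))/(-4 + (12 + 3*(9 + (⅓)*(-4)))))² = (2*(12 + 3*(9 - 4/3))/(-4 + (12 + 3*(9 - 4/3))))² = (2*(12 + 3*(23/3))/(-4 + (12 + 3*(23/3))))² = (2*(12 + 23)/(-4 + (12 + 23)))² = (2*35/(-4 + 35))² = (2*35/31)² = (2*35*(1/31))² = (70/31)² = 4900/961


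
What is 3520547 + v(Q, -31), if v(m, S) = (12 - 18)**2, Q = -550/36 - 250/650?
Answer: 3520583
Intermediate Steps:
Q = -3665/234 (Q = -550*1/36 - 250*1/650 = -275/18 - 5/13 = -3665/234 ≈ -15.662)
v(m, S) = 36 (v(m, S) = (-6)**2 = 36)
3520547 + v(Q, -31) = 3520547 + 36 = 3520583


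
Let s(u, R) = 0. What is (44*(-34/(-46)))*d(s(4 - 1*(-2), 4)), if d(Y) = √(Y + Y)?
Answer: 0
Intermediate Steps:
d(Y) = √2*√Y (d(Y) = √(2*Y) = √2*√Y)
(44*(-34/(-46)))*d(s(4 - 1*(-2), 4)) = (44*(-34/(-46)))*(√2*√0) = (44*(-34*(-1/46)))*(√2*0) = (44*(17/23))*0 = (748/23)*0 = 0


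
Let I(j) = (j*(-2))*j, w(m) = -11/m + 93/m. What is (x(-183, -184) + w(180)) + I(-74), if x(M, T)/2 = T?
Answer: -1018759/90 ≈ -11320.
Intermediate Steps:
x(M, T) = 2*T
w(m) = 82/m
I(j) = -2*j**2 (I(j) = (-2*j)*j = -2*j**2)
(x(-183, -184) + w(180)) + I(-74) = (2*(-184) + 82/180) - 2*(-74)**2 = (-368 + 82*(1/180)) - 2*5476 = (-368 + 41/90) - 10952 = -33079/90 - 10952 = -1018759/90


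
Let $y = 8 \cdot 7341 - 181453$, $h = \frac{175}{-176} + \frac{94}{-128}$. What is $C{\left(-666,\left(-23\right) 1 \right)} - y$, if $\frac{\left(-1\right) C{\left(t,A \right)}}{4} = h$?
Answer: $\frac{21600817}{176} \approx 1.2273 \cdot 10^{5}$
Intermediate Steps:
$h = - \frac{1217}{704}$ ($h = 175 \left(- \frac{1}{176}\right) + 94 \left(- \frac{1}{128}\right) = - \frac{175}{176} - \frac{47}{64} = - \frac{1217}{704} \approx -1.7287$)
$C{\left(t,A \right)} = \frac{1217}{176}$ ($C{\left(t,A \right)} = \left(-4\right) \left(- \frac{1217}{704}\right) = \frac{1217}{176}$)
$y = -122725$ ($y = 58728 - 181453 = -122725$)
$C{\left(-666,\left(-23\right) 1 \right)} - y = \frac{1217}{176} - -122725 = \frac{1217}{176} + 122725 = \frac{21600817}{176}$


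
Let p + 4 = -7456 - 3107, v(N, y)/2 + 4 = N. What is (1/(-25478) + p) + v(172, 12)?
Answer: -260665419/25478 ≈ -10231.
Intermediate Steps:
v(N, y) = -8 + 2*N
p = -10567 (p = -4 + (-7456 - 3107) = -4 - 10563 = -10567)
(1/(-25478) + p) + v(172, 12) = (1/(-25478) - 10567) + (-8 + 2*172) = (-1/25478 - 10567) + (-8 + 344) = -269226027/25478 + 336 = -260665419/25478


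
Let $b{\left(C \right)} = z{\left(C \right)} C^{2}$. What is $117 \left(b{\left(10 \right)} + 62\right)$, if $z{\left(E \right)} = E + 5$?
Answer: $182754$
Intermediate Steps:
$z{\left(E \right)} = 5 + E$
$b{\left(C \right)} = C^{2} \left(5 + C\right)$ ($b{\left(C \right)} = \left(5 + C\right) C^{2} = C^{2} \left(5 + C\right)$)
$117 \left(b{\left(10 \right)} + 62\right) = 117 \left(10^{2} \left(5 + 10\right) + 62\right) = 117 \left(100 \cdot 15 + 62\right) = 117 \left(1500 + 62\right) = 117 \cdot 1562 = 182754$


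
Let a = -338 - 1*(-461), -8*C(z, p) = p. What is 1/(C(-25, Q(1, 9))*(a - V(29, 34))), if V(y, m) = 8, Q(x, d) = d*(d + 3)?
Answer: -2/3105 ≈ -0.00064412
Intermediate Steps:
Q(x, d) = d*(3 + d)
C(z, p) = -p/8
a = 123 (a = -338 + 461 = 123)
1/(C(-25, Q(1, 9))*(a - V(29, 34))) = 1/((-9*(3 + 9)/8)*(123 - 1*8)) = 1/((-9*12/8)*(123 - 8)) = 1/(-1/8*108*115) = 1/(-27/2*115) = 1/(-3105/2) = -2/3105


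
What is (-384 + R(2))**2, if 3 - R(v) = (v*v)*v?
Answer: 151321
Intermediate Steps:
R(v) = 3 - v**3 (R(v) = 3 - v*v*v = 3 - v**2*v = 3 - v**3)
(-384 + R(2))**2 = (-384 + (3 - 1*2**3))**2 = (-384 + (3 - 1*8))**2 = (-384 + (3 - 8))**2 = (-384 - 5)**2 = (-389)**2 = 151321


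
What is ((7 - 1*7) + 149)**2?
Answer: 22201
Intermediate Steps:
((7 - 1*7) + 149)**2 = ((7 - 7) + 149)**2 = (0 + 149)**2 = 149**2 = 22201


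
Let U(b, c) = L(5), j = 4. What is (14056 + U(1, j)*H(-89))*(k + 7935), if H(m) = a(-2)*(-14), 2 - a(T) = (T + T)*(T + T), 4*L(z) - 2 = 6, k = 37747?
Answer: 660013536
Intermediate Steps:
L(z) = 2 (L(z) = 1/2 + (1/4)*6 = 1/2 + 3/2 = 2)
a(T) = 2 - 4*T**2 (a(T) = 2 - (T + T)*(T + T) = 2 - 2*T*2*T = 2 - 4*T**2)
H(m) = 196 (H(m) = (2 - 4*(-2)**2)*(-14) = (2 - 4*4)*(-14) = (2 - 16)*(-14) = -14*(-14) = 196)
U(b, c) = 2
(14056 + U(1, j)*H(-89))*(k + 7935) = (14056 + 2*196)*(37747 + 7935) = (14056 + 392)*45682 = 14448*45682 = 660013536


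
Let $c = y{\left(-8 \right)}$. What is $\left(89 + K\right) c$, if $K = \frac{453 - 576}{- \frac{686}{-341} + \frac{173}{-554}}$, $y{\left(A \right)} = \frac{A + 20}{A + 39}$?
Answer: $\frac{21348468}{3317527} \approx 6.4351$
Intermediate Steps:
$y{\left(A \right)} = \frac{20 + A}{39 + A}$
$c = \frac{12}{31}$ ($c = \frac{20 - 8}{39 - 8} = \frac{1}{31} \cdot 12 = \frac{12}{31} \approx 0.3871$)
$K = - \frac{7745474}{107017}$ ($K = \frac{453 - 576}{\left(-686\right) \left(- \frac{1}{341}\right) + 173 \left(- \frac{1}{554}\right)} = - \frac{123}{\frac{686}{341} - \frac{173}{554}} = - \frac{123}{\frac{321051}{188914}} = \left(-123\right) \frac{188914}{321051} = - \frac{7745474}{107017} \approx -72.376$)
$\left(89 + K\right) c = \left(89 - \frac{7745474}{107017}\right) \frac{12}{31} = \frac{1779039}{107017} \cdot \frac{12}{31} = \frac{21348468}{3317527}$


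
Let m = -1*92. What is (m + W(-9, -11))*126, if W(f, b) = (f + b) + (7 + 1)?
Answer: -13104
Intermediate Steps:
m = -92
W(f, b) = 8 + b + f (W(f, b) = (b + f) + 8 = 8 + b + f)
(m + W(-9, -11))*126 = (-92 + (8 - 11 - 9))*126 = (-92 - 12)*126 = -104*126 = -13104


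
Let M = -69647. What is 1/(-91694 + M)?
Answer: -1/161341 ≈ -6.1981e-6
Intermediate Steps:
1/(-91694 + M) = 1/(-91694 - 69647) = 1/(-161341) = -1/161341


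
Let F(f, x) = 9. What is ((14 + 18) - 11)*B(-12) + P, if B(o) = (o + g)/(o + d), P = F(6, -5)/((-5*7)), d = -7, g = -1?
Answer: 9384/665 ≈ 14.111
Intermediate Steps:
P = -9/35 (P = 9/((-5*7)) = 9/(-35) = 9*(-1/35) = -9/35 ≈ -0.25714)
B(o) = (-1 + o)/(-7 + o) (B(o) = (o - 1)/(o - 7) = (-1 + o)/(-7 + o))
((14 + 18) - 11)*B(-12) + P = ((14 + 18) - 11)*((-1 - 12)/(-7 - 12)) - 9/35 = (32 - 11)*(-13/(-19)) - 9/35 = 21*(-1/19*(-13)) - 9/35 = 21*(13/19) - 9/35 = 273/19 - 9/35 = 9384/665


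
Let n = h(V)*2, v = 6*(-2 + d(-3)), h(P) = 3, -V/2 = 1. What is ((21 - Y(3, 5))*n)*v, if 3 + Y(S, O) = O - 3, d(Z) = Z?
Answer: -3960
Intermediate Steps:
V = -2 (V = -2*1 = -2)
Y(S, O) = -6 + O (Y(S, O) = -3 + (O - 3) = -3 + (-3 + O) = -6 + O)
v = -30 (v = 6*(-2 - 3) = 6*(-5) = -30)
n = 6 (n = 3*2 = 6)
((21 - Y(3, 5))*n)*v = ((21 - (-6 + 5))*6)*(-30) = ((21 - 1*(-1))*6)*(-30) = ((21 + 1)*6)*(-30) = (22*6)*(-30) = 132*(-30) = -3960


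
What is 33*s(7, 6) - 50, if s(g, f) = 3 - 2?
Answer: -17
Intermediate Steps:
s(g, f) = 1
33*s(7, 6) - 50 = 33*1 - 50 = 33 - 50 = -17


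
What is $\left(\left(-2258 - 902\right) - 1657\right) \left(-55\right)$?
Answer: $264935$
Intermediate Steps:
$\left(\left(-2258 - 902\right) - 1657\right) \left(-55\right) = \left(-3160 - 1657\right) \left(-55\right) = \left(-4817\right) \left(-55\right) = 264935$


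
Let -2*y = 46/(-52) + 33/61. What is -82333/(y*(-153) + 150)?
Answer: -261160276/392415 ≈ -665.52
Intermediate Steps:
y = 545/3172 (y = -(46/(-52) + 33/61)/2 = -(46*(-1/52) + 33*(1/61))/2 = -(-23/26 + 33/61)/2 = -½*(-545/1586) = 545/3172 ≈ 0.17182)
-82333/(y*(-153) + 150) = -82333/((545/3172)*(-153) + 150) = -82333/(-83385/3172 + 150) = -82333/392415/3172 = -82333*3172/392415 = -261160276/392415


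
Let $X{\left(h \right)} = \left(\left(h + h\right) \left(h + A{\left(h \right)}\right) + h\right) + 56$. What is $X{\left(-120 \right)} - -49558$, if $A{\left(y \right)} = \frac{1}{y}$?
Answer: $78296$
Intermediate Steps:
$X{\left(h \right)} = 56 + h + 2 h \left(h + \frac{1}{h}\right)$ ($X{\left(h \right)} = \left(\left(h + h\right) \left(h + \frac{1}{h}\right) + h\right) + 56 = \left(2 h \left(h + \frac{1}{h}\right) + h\right) + 56 = \left(h + 2 h \left(h + \frac{1}{h}\right)\right) + 56 = 56 + h + 2 h \left(h + \frac{1}{h}\right)$)
$X{\left(-120 \right)} - -49558 = \left(58 - 120 + 2 \left(-120\right)^{2}\right) - -49558 = \left(58 - 120 + 2 \cdot 14400\right) + 49558 = \left(58 - 120 + 28800\right) + 49558 = 28738 + 49558 = 78296$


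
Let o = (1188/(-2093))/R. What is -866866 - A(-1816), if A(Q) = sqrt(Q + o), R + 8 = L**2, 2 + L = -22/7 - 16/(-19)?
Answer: -866866 - I*sqrt(349819489142776042)/13878982 ≈ -8.6687e+5 - 42.615*I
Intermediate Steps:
L = -572/133 (L = -2 + (-22/7 - 16/(-19)) = -2 + (-22*1/7 - 16*(-1/19)) = -2 + (-22/7 + 16/19) = -2 - 306/133 = -572/133 ≈ -4.3008)
R = 185672/17689 (R = -8 + (-572/133)**2 = -8 + 327184/17689 = 185672/17689 ≈ 10.496)
o = -750519/13878982 (o = (1188/(-2093))/(185672/17689) = (1188*(-1/2093))*(17689/185672) = -1188/2093*17689/185672 = -750519/13878982 ≈ -0.054076)
A(Q) = sqrt(-750519/13878982 + Q) (A(Q) = sqrt(Q - 750519/13878982) = sqrt(-750519/13878982 + Q))
-866866 - A(-1816) = -866866 - sqrt(-10416439691658 + 192626141356324*(-1816))/13878982 = -866866 - sqrt(-10416439691658 - 349809072703084384)/13878982 = -866866 - sqrt(-349819489142776042)/13878982 = -866866 - I*sqrt(349819489142776042)/13878982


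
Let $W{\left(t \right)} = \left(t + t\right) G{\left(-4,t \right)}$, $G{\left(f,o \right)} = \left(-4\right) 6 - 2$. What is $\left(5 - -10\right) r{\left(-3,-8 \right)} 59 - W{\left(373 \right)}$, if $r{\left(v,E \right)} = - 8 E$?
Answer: $76036$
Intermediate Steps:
$G{\left(f,o \right)} = -26$ ($G{\left(f,o \right)} = -24 - 2 = -26$)
$W{\left(t \right)} = - 52 t$ ($W{\left(t \right)} = \left(t + t\right) \left(-26\right) = 2 t \left(-26\right) = - 52 t$)
$\left(5 - -10\right) r{\left(-3,-8 \right)} 59 - W{\left(373 \right)} = \left(5 - -10\right) \left(\left(-8\right) \left(-8\right)\right) 59 - \left(-52\right) 373 = \left(5 + 10\right) 64 \cdot 59 - -19396 = 15 \cdot 64 \cdot 59 + 19396 = 960 \cdot 59 + 19396 = 56640 + 19396 = 76036$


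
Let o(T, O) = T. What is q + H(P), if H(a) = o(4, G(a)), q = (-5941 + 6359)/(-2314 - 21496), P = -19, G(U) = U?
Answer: 47411/11905 ≈ 3.9824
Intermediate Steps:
q = -209/11905 (q = 418/(-23810) = 418*(-1/23810) = -209/11905 ≈ -0.017556)
H(a) = 4
q + H(P) = -209/11905 + 4 = 47411/11905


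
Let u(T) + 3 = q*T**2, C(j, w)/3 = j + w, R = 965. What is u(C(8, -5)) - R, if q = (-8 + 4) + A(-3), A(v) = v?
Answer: -1535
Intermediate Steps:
C(j, w) = 3*j + 3*w (C(j, w) = 3*(j + w) = 3*j + 3*w)
q = -7 (q = (-8 + 4) - 3 = -4 - 3 = -7)
u(T) = -3 - 7*T**2
u(C(8, -5)) - R = (-3 - 7*(3*8 + 3*(-5))**2) - 1*965 = (-3 - 7*(24 - 15)**2) - 965 = (-3 - 7*9**2) - 965 = (-3 - 7*81) - 965 = (-3 - 567) - 965 = -570 - 965 = -1535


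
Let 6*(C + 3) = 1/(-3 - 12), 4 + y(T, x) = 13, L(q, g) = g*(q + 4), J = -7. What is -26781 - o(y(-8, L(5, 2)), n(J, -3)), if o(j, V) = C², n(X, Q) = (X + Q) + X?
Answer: -216999541/8100 ≈ -26790.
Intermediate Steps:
L(q, g) = g*(4 + q)
y(T, x) = 9 (y(T, x) = -4 + 13 = 9)
C = -271/90 (C = -3 + 1/(6*(-3 - 12)) = -3 + (⅙)/(-15) = -3 + (⅙)*(-1/15) = -3 - 1/90 = -271/90 ≈ -3.0111)
n(X, Q) = Q + 2*X (n(X, Q) = (Q + X) + X = Q + 2*X)
o(j, V) = 73441/8100 (o(j, V) = (-271/90)² = 73441/8100)
-26781 - o(y(-8, L(5, 2)), n(J, -3)) = -26781 - 1*73441/8100 = -26781 - 73441/8100 = -216999541/8100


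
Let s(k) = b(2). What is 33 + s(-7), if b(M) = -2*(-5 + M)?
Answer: 39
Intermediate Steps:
b(M) = 10 - 2*M
s(k) = 6 (s(k) = 10 - 2*2 = 10 - 4 = 6)
33 + s(-7) = 33 + 6 = 39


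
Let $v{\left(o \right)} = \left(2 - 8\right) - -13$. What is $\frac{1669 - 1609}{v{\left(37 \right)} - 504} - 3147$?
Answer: $- \frac{1564119}{497} \approx -3147.1$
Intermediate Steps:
$v{\left(o \right)} = 7$ ($v{\left(o \right)} = -6 + 13 = 7$)
$\frac{1669 - 1609}{v{\left(37 \right)} - 504} - 3147 = \frac{1669 - 1609}{7 - 504} - 3147 = \frac{60}{-497} - 3147 = 60 \left(- \frac{1}{497}\right) - 3147 = - \frac{60}{497} - 3147 = - \frac{1564119}{497}$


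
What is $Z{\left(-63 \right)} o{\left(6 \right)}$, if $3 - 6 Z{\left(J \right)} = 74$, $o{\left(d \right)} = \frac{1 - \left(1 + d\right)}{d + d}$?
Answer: $\frac{71}{12} \approx 5.9167$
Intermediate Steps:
$o{\left(d \right)} = - \frac{1}{2}$ ($o{\left(d \right)} = \frac{\left(-1\right) d}{2 d} = - d \frac{1}{2 d} = - \frac{1}{2}$)
$Z{\left(J \right)} = - \frac{71}{6}$ ($Z{\left(J \right)} = \frac{1}{2} - \frac{37}{3} = - \frac{71}{6}$)
$Z{\left(-63 \right)} o{\left(6 \right)} = \left(- \frac{71}{6}\right) \left(- \frac{1}{2}\right) = \frac{71}{12}$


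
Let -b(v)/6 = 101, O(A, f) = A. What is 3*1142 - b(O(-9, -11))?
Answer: 4032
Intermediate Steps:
b(v) = -606 (b(v) = -6*101 = -606)
3*1142 - b(O(-9, -11)) = 3*1142 - 1*(-606) = 3426 + 606 = 4032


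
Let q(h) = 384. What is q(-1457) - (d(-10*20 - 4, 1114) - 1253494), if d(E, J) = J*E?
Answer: 1481134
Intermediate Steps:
d(E, J) = E*J
q(-1457) - (d(-10*20 - 4, 1114) - 1253494) = 384 - ((-10*20 - 4)*1114 - 1253494) = 384 - ((-200 - 4)*1114 - 1253494) = 384 - (-204*1114 - 1253494) = 384 - (-227256 - 1253494) = 384 - 1*(-1480750) = 384 + 1480750 = 1481134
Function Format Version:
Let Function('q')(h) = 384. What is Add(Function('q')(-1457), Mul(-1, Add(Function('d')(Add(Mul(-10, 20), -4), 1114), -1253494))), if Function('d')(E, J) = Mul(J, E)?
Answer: 1481134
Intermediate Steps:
Function('d')(E, J) = Mul(E, J)
Add(Function('q')(-1457), Mul(-1, Add(Function('d')(Add(Mul(-10, 20), -4), 1114), -1253494))) = Add(384, Mul(-1, Add(Mul(Add(Mul(-10, 20), -4), 1114), -1253494))) = Add(384, Mul(-1, Add(Mul(Add(-200, -4), 1114), -1253494))) = Add(384, Mul(-1, Add(Mul(-204, 1114), -1253494))) = Add(384, Mul(-1, Add(-227256, -1253494))) = Add(384, Mul(-1, -1480750)) = Add(384, 1480750) = 1481134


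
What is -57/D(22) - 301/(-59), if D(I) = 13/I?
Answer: -70073/767 ≈ -91.360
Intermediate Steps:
-57/D(22) - 301/(-59) = -57/(13/22) - 301/(-59) = -57/(13*(1/22)) - 301*(-1/59) = -57/13/22 + 301/59 = -57*22/13 + 301/59 = -1254/13 + 301/59 = -70073/767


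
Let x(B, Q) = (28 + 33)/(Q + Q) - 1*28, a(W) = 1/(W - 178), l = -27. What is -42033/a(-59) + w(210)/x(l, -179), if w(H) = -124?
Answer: 100465009177/10085 ≈ 9.9618e+6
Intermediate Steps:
a(W) = 1/(-178 + W)
x(B, Q) = -28 + 61/(2*Q) (x(B, Q) = 61/((2*Q)) - 28 = 61*(1/(2*Q)) - 28 = 61/(2*Q) - 28 = -28 + 61/(2*Q))
-42033/a(-59) + w(210)/x(l, -179) = -42033/(1/(-178 - 59)) - 124/(-28 + (61/2)/(-179)) = -42033/(1/(-237)) - 124/(-28 + (61/2)*(-1/179)) = -42033/(-1/237) - 124/(-28 - 61/358) = -42033*(-237) - 124/(-10085/358) = 9961821 - 124*(-358/10085) = 9961821 + 44392/10085 = 100465009177/10085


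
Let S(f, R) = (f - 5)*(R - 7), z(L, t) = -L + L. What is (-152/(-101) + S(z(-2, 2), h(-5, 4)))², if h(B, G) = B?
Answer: 38588944/10201 ≈ 3782.9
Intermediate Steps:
z(L, t) = 0
S(f, R) = (-7 + R)*(-5 + f) (S(f, R) = (-5 + f)*(-7 + R) = (-7 + R)*(-5 + f))
(-152/(-101) + S(z(-2, 2), h(-5, 4)))² = (-152/(-101) + (35 - 7*0 - 5*(-5) - 5*0))² = (-152*(-1/101) + (35 + 0 + 25 + 0))² = (152/101 + 60)² = (6212/101)² = 38588944/10201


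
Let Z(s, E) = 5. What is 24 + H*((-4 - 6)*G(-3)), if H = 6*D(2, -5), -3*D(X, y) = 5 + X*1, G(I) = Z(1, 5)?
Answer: 724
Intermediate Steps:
G(I) = 5
D(X, y) = -5/3 - X/3 (D(X, y) = -(5 + X*1)/3 = -(5 + X)/3 = -5/3 - X/3)
H = -14 (H = 6*(-5/3 - ⅓*2) = 6*(-5/3 - ⅔) = 6*(-7/3) = -14)
24 + H*((-4 - 6)*G(-3)) = 24 - 14*(-4 - 6)*5 = 24 - (-140)*5 = 24 - 14*(-50) = 24 + 700 = 724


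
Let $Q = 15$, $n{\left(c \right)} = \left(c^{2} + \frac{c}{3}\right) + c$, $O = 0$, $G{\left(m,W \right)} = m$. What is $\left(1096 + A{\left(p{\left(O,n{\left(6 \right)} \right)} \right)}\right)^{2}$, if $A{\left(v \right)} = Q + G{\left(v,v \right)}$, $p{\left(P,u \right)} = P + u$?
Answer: $1334025$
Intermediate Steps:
$n{\left(c \right)} = c^{2} + \frac{4 c}{3}$ ($n{\left(c \right)} = \left(c^{2} + \frac{c}{3}\right) + c = c^{2} + \frac{4 c}{3}$)
$A{\left(v \right)} = 15 + v$
$\left(1096 + A{\left(p{\left(O,n{\left(6 \right)} \right)} \right)}\right)^{2} = \left(1096 + \left(15 + \left(0 + \frac{1}{3} \cdot 6 \left(4 + 3 \cdot 6\right)\right)\right)\right)^{2} = \left(1096 + \left(15 + \left(0 + \frac{1}{3} \cdot 6 \left(4 + 18\right)\right)\right)\right)^{2} = \left(1096 + \left(15 + \left(0 + \frac{1}{3} \cdot 6 \cdot 22\right)\right)\right)^{2} = \left(1096 + \left(15 + \left(0 + 44\right)\right)\right)^{2} = \left(1096 + \left(15 + 44\right)\right)^{2} = \left(1096 + 59\right)^{2} = 1155^{2} = 1334025$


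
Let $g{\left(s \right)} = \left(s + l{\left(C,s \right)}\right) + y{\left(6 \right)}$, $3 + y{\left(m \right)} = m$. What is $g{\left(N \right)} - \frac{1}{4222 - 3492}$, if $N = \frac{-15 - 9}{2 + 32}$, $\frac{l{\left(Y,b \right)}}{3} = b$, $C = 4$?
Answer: $\frac{2173}{12410} \approx 0.1751$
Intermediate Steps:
$l{\left(Y,b \right)} = 3 b$
$y{\left(m \right)} = -3 + m$
$N = - \frac{12}{17}$ ($N = - \frac{24}{34} = \left(-24\right) \frac{1}{34} = - \frac{12}{17} \approx -0.70588$)
$g{\left(s \right)} = 3 + 4 s$ ($g{\left(s \right)} = \left(s + 3 s\right) + \left(-3 + 6\right) = 4 s + 3 = 3 + 4 s$)
$g{\left(N \right)} - \frac{1}{4222 - 3492} = \left(3 + 4 \left(- \frac{12}{17}\right)\right) - \frac{1}{4222 - 3492} = \left(3 - \frac{48}{17}\right) - \frac{1}{730} = \frac{3}{17} - \frac{1}{730} = \frac{2173}{12410}$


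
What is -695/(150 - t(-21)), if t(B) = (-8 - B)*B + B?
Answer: -695/444 ≈ -1.5653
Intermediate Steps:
t(B) = B + B*(-8 - B) (t(B) = B*(-8 - B) + B = B + B*(-8 - B))
-695/(150 - t(-21)) = -695/(150 - (-1)*(-21)*(7 - 21)) = -695/(150 - (-1)*(-21)*(-14)) = -695/(150 - 1*(-294)) = -695/(150 + 294) = -695/444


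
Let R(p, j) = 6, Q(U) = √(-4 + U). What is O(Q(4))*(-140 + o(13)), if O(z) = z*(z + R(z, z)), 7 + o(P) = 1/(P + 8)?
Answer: 0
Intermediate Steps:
o(P) = -7 + 1/(8 + P) (o(P) = -7 + 1/(P + 8) = -7 + 1/(8 + P))
O(z) = z*(6 + z) (O(z) = z*(z + 6) = z*(6 + z))
O(Q(4))*(-140 + o(13)) = (√(-4 + 4)*(6 + √(-4 + 4)))*(-140 + (-55 - 7*13)/(8 + 13)) = (√0*(6 + √0))*(-140 + (-55 - 91)/21) = (0*(6 + 0))*(-140 + (1/21)*(-146)) = (0*6)*(-140 - 146/21) = 0*(-3086/21) = 0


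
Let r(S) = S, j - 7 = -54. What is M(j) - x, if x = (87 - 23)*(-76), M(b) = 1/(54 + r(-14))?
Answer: 194561/40 ≈ 4864.0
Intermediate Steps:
j = -47 (j = 7 - 54 = -47)
M(b) = 1/40 (M(b) = 1/(54 - 14) = 1/40)
x = -4864 (x = 64*(-76) = -4864)
M(j) - x = 1/40 - 1*(-4864) = 1/40 + 4864 = 194561/40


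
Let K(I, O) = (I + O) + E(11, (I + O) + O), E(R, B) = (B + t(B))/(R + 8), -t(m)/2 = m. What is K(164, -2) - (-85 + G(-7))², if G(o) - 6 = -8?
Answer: -140893/19 ≈ -7415.4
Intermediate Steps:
G(o) = -2 (G(o) = 6 - 8 = -2)
t(m) = -2*m
E(R, B) = -B/(8 + R) (E(R, B) = (B - 2*B)/(R + 8) = (-B)/(8 + R) = -B/(8 + R))
K(I, O) = 17*O/19 + 18*I/19 (K(I, O) = (I + O) - ((I + O) + O)/(8 + 11) = (I + O) - 1*(I + 2*O)/19 = (I + O) - 1*(I + 2*O)*1/19 = (I + O) + (-2*O/19 - I/19) = 17*O/19 + 18*I/19)
K(164, -2) - (-85 + G(-7))² = ((17/19)*(-2) + (18/19)*164) - (-85 - 2)² = (-34/19 + 2952/19) - 1*(-87)² = 2918/19 - 1*7569 = 2918/19 - 7569 = -140893/19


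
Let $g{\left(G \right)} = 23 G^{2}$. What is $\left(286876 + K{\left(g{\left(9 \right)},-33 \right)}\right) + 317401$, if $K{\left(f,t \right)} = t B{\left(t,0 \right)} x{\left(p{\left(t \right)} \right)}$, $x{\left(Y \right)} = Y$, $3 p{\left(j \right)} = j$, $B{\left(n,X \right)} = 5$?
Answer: $606092$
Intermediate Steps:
$p{\left(j \right)} = \frac{j}{3}$
$K{\left(f,t \right)} = \frac{5 t^{2}}{3}$ ($K{\left(f,t \right)} = t 5 \frac{t}{3} = 5 t \frac{t}{3} = \frac{5 t^{2}}{3}$)
$\left(286876 + K{\left(g{\left(9 \right)},-33 \right)}\right) + 317401 = \left(286876 + \frac{5 \left(-33\right)^{2}}{3}\right) + 317401 = \left(286876 + \frac{5}{3} \cdot 1089\right) + 317401 = \left(286876 + 1815\right) + 317401 = 288691 + 317401 = 606092$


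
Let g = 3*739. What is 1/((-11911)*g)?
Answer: -1/26406687 ≈ -3.7869e-8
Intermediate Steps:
g = 2217
1/((-11911)*g) = 1/(-11911*2217) = -1/11911*1/2217 = -1/26406687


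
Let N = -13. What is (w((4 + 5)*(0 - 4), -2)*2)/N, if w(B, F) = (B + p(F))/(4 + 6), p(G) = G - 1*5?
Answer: 43/65 ≈ 0.66154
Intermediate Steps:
p(G) = -5 + G (p(G) = G - 5 = -5 + G)
w(B, F) = -½ + B/10 + F/10 (w(B, F) = (B + (-5 + F))/(4 + 6) = (-5 + B + F)/10 = (-5 + B + F)*(⅒) = -½ + B/10 + F/10)
(w((4 + 5)*(0 - 4), -2)*2)/N = ((-½ + ((4 + 5)*(0 - 4))/10 + (⅒)*(-2))*2)/(-13) = ((-½ + (9*(-4))/10 - ⅕)*2)*(-1/13) = ((-½ + (⅒)*(-36) - ⅕)*2)*(-1/13) = ((-½ - 18/5 - ⅕)*2)*(-1/13) = -43/10*2*(-1/13) = -43/5*(-1/13) = 43/65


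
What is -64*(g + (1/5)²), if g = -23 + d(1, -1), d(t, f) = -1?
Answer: 38336/25 ≈ 1533.4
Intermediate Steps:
g = -24 (g = -23 - 1 = -24)
-64*(g + (1/5)²) = -64*(-24 + (1/5)²) = -64*(-24 + (⅕)²) = -64*(-24 + 1/25) = -64*(-599/25) = 38336/25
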